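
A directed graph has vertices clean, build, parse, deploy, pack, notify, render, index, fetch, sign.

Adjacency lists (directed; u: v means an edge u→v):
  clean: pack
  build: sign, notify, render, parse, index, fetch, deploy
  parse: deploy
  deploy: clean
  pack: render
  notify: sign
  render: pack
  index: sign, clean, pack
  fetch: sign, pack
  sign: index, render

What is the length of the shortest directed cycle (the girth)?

2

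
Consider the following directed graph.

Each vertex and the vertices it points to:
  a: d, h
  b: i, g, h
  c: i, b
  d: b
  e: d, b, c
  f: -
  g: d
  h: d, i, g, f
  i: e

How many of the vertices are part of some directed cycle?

7

A vertex is on a directed cycle iff it belongs to a strongly connected component of size ≥ 2 (or has a self-loop).
The vertices on cycles are {b, c, d, e, g, h, i} — 7 in total.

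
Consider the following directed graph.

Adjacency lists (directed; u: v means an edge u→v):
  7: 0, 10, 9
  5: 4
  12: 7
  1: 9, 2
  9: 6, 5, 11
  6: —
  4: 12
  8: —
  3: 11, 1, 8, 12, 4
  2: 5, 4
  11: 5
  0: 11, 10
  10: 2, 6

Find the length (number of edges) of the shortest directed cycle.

For each vertex v, BFS finds the shortest path from v back to v.
The shortest such closed walk is 12 → 7 → 9 → 5 → 4 → 12, length 5.

5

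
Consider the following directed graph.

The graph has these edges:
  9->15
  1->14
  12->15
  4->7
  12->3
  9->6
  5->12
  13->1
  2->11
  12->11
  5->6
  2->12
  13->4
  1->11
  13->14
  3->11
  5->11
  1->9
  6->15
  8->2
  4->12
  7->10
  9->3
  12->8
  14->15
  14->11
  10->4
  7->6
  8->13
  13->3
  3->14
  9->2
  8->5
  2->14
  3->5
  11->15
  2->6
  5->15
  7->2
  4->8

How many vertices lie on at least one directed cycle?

11

A vertex is on a directed cycle iff it belongs to a strongly connected component of size ≥ 2 (or has a self-loop).
The vertices on cycles are {1, 2, 3, 4, 5, 7, 8, 9, 10, 12, 13} — 11 in total.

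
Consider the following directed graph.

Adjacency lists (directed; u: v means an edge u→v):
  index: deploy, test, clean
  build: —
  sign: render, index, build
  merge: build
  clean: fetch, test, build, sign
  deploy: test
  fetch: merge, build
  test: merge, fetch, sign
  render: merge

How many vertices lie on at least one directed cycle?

5

A vertex is on a directed cycle iff it belongs to a strongly connected component of size ≥ 2 (or has a self-loop).
The vertices on cycles are {sign, test, clean, index, deploy} — 5 in total.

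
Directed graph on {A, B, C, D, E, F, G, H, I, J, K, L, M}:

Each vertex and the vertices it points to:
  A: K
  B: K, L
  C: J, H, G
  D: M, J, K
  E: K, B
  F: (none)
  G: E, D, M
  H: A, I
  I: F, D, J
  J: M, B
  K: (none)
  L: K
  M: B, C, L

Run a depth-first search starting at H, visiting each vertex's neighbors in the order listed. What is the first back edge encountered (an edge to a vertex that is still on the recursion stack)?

J→M

DFS from H (visiting each vertex's neighbors in the order listed); mark gray on enter, black on exit:
H gray
  A gray
    K gray
    K black
  A black
  I gray
    F gray
    F black
    D gray
      M gray
        B gray
          B→K: K black — skip
          L gray
            L→K: K black — skip
          L black
        B black
        C gray
          J gray
            J→M: M is gray → back edge
First back edge: J → M.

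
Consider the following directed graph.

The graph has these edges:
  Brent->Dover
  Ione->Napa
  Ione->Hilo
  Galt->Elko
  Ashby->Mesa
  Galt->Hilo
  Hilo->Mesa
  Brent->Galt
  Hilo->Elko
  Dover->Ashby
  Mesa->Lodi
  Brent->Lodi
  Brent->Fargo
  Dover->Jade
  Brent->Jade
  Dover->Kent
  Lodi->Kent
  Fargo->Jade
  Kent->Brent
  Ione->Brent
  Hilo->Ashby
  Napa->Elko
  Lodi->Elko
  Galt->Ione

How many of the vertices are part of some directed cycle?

9

A vertex is on a directed cycle iff it belongs to a strongly connected component of size ≥ 2 (or has a self-loop).
The vertices on cycles are {Galt, Hilo, Ione, Kent, Lodi, Mesa, Ashby, Brent, Dover} — 9 in total.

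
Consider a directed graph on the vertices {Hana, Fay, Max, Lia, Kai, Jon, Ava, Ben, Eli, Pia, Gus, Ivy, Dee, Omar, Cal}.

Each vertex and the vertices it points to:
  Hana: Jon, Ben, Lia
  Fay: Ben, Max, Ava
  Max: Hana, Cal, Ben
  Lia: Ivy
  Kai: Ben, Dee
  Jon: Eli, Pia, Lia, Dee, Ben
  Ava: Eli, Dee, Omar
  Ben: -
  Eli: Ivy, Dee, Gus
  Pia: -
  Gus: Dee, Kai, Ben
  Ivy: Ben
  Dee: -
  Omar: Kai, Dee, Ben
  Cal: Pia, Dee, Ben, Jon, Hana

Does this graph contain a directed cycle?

No

DFS with white/gray/black marking, starting from Dee:
Dee gray
Dee black
Hana gray
  Jon gray
    Eli gray
      Ivy gray
        Ben gray
        Ben black
      Ivy black
      Eli→Dee: Dee black — skip
      Gus gray
        Gus→Dee: Dee black — skip
        Kai gray
          Kai→Ben: Ben black — skip
          Kai→Dee: Dee black — skip
        Kai black
        Gus→Ben: Ben black — skip
      Gus black
    Eli black
    Pia gray
    Pia black
    Lia gray
      Lia→Ivy: Ivy black — skip
    Lia black
    Jon→Dee: Dee black — skip
    Jon→Ben: Ben black — skip
  Jon black
  Hana→Ben: Ben black — skip
  Hana→Lia: Lia black — skip
Hana black
Fay gray
  Fay→Ben: Ben black — skip
  Max gray
    Max→Hana: Hana black — skip
    Cal gray
      Cal→Pia: Pia black — skip
      Cal→Dee: Dee black — skip
      Cal→Ben: Ben black — skip
      Cal→Jon: Jon black — skip
      Cal→Hana: Hana black — skip
    Cal black
    Max→Ben: Ben black — skip
  Max black
  Ava gray
    Ava→Eli: Eli black — skip
    Ava→Dee: Dee black — skip
    Omar gray
      Omar→Kai: Kai black — skip
      Omar→Dee: Dee black — skip
      Omar→Ben: Ben black — skip
    Omar black
  Ava black
Fay black
Every edge goes to a white or black vertex — no back edge, so the graph is acyclic.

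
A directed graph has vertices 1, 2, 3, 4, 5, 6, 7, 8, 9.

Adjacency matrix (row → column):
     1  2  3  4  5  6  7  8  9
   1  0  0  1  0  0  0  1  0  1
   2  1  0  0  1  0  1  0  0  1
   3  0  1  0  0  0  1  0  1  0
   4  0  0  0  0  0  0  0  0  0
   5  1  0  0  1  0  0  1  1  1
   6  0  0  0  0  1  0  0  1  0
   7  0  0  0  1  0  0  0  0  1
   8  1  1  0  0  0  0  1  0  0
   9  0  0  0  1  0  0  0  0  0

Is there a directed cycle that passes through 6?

6 is on a cycle iff 6 can reach itself via ≥1 edge.
6 → 8 → 2 → 6 — yes.

Yes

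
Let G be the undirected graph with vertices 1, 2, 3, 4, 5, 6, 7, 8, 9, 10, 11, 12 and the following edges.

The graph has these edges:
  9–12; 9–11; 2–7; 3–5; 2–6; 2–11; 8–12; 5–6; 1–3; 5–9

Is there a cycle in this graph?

DFS, tracking each vertex's parent; an edge to a visited non-parent vertex closes a cycle.
Start from 2:
visit 2 (parent –)
  visit 7 (parent 2)
    7–2: parent, skip
  visit 6 (parent 2)
    6–2: parent, skip
    visit 5 (parent 6)
      visit 9 (parent 5)
        visit 11 (parent 9)
          11–2: 2 visited and ≠ parent → cycle
Cycle: 2 – 6 – 5 – 9 – 11 – 2.

Yes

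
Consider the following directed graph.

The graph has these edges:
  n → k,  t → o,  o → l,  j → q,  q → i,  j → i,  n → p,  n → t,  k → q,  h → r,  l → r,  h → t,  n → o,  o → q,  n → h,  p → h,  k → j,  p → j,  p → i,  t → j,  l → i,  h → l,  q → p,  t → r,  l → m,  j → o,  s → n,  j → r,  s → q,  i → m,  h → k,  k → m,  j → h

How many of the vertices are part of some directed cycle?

7

A vertex is on a directed cycle iff it belongs to a strongly connected component of size ≥ 2 (or has a self-loop).
The vertices on cycles are {h, j, k, o, p, q, t} — 7 in total.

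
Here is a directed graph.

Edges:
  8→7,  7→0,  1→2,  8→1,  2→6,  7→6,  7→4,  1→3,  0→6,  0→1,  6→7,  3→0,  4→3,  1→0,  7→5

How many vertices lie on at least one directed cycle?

7

A vertex is on a directed cycle iff it belongs to a strongly connected component of size ≥ 2 (or has a self-loop).
The vertices on cycles are {0, 1, 2, 3, 4, 6, 7} — 7 in total.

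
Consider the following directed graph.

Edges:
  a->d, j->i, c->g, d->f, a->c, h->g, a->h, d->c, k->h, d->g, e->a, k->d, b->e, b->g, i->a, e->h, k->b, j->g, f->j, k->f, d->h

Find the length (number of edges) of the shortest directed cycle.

5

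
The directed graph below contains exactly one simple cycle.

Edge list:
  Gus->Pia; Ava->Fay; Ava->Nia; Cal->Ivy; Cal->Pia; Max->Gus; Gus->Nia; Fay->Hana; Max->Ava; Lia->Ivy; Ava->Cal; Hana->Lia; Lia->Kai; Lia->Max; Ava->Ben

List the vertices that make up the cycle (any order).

Ava, Fay, Lia, Max, Hana

DFS with gray/black marking from Lia:
Lia gray
  Max gray
    Ava gray
      Ben gray
      Ben black
      Cal gray
        Ivy gray
        Ivy black
        Pia gray
        Pia black
      Cal black
      Fay gray
        Hana gray
          Hana→Lia: Lia is gray → back edge
Back edge closes the cycle Lia → Max → Ava → Fay → Hana → Lia; its vertices are {Ava, Fay, Lia, Max, Hana}.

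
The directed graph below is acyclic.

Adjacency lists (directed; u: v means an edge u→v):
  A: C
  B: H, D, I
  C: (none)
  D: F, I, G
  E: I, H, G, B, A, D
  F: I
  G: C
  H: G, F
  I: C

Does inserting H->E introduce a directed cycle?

Adding H→E creates a cycle iff E can already reach H.
Path from E: E → H.
So E → … → H → E is a cycle.

Yes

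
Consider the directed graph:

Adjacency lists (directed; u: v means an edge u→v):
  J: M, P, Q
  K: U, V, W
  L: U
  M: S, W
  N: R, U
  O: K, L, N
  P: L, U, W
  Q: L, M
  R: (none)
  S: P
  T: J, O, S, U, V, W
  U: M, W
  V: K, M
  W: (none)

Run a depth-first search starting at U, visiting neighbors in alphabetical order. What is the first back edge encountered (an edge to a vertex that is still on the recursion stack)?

L→U

DFS from U (visiting neighbors in alphabetical order); mark gray on enter, black on exit:
U gray
  M gray
    S gray
      P gray
        L gray
          L→U: U is gray → back edge
First back edge: L → U.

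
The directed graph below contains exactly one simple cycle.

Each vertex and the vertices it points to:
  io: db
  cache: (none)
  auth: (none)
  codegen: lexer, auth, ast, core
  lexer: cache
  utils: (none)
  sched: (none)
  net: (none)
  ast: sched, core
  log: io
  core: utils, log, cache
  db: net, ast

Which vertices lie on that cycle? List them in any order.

db, io, ast, log, core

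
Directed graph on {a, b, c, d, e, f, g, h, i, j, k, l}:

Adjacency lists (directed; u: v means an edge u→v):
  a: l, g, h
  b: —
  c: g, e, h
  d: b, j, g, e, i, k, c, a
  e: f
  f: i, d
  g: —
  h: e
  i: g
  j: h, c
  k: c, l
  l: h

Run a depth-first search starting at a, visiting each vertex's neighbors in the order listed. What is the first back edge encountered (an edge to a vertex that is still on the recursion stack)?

DFS from a (visiting each vertex's neighbors in the order listed); mark gray on enter, black on exit:
a gray
  l gray
    h gray
      e gray
        f gray
          i gray
            g gray
            g black
          i black
          d gray
            b gray
            b black
            j gray
              j→h: h is gray → back edge
First back edge: j → h.

j→h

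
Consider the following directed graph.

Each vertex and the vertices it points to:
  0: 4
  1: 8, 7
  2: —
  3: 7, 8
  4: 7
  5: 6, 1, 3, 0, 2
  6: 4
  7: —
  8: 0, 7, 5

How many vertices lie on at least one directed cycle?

4

A vertex is on a directed cycle iff it belongs to a strongly connected component of size ≥ 2 (or has a self-loop).
The vertices on cycles are {1, 3, 5, 8} — 4 in total.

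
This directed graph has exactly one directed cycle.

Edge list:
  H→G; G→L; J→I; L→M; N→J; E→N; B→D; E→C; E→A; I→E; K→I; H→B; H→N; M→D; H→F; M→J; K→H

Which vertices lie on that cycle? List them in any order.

DFS with gray/black marking from I:
I gray
  E gray
    A gray
    A black
    N gray
      J gray
        J→I: I is gray → back edge
Back edge closes the cycle I → E → N → J → I; its vertices are {E, I, J, N}.

E, I, J, N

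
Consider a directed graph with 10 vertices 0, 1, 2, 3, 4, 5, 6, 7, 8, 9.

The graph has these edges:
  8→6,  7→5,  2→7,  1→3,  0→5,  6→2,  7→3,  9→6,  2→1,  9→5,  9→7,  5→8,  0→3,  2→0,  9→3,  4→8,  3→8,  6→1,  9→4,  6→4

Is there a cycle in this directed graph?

Yes

DFS with white/gray/black marking, starting from 4:
4 gray
  8 gray
    6 gray
      2 gray
        0 gray
          5 gray
            5→8: 8 is gray → back edge
Back edge found, so a cycle exists: 8 → 6 → 2 → 0 → 5 → 8.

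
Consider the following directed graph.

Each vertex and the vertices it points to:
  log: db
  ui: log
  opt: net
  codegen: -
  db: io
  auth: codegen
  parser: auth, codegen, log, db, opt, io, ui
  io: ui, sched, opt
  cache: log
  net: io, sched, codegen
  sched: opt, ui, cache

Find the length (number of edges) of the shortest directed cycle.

3

For each vertex v, BFS finds the shortest path from v back to v.
The shortest such closed walk is opt → net → io → opt, length 3.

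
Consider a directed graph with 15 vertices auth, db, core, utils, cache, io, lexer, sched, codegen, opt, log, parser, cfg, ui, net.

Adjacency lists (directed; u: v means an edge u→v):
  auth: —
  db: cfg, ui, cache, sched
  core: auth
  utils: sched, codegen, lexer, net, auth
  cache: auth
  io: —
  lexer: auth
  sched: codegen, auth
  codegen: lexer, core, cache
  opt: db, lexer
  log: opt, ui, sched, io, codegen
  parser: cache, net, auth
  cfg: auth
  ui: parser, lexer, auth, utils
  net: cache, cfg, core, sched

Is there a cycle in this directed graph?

DFS with white/gray/black marking, starting from parser:
parser gray
  cache gray
    auth gray
    auth black
  cache black
  net gray
    net→cache: cache black — skip
    cfg gray
      cfg→auth: auth black — skip
    cfg black
    core gray
      core→auth: auth black — skip
    core black
    sched gray
      codegen gray
        lexer gray
          lexer→auth: auth black — skip
        lexer black
        codegen→core: core black — skip
        codegen→cache: cache black — skip
      codegen black
      sched→auth: auth black — skip
    sched black
  net black
  parser→auth: auth black — skip
parser black
db gray
  db→cfg: cfg black — skip
  ui gray
    ui→parser: parser black — skip
    ui→lexer: lexer black — skip
    ui→auth: auth black — skip
    utils gray
      utils→sched: sched black — skip
      utils→codegen: codegen black — skip
      utils→lexer: lexer black — skip
      utils→net: net black — skip
      utils→auth: auth black — skip
    utils black
  ui black
  db→cache: cache black — skip
  db→sched: sched black — skip
db black
io gray
io black
opt gray
  opt→db: db black — skip
  opt→lexer: lexer black — skip
opt black
log gray
  log→opt: opt black — skip
  log→ui: ui black — skip
  log→sched: sched black — skip
  log→io: io black — skip
  log→codegen: codegen black — skip
log black
Every edge goes to a white or black vertex — no back edge, so the graph is acyclic.

No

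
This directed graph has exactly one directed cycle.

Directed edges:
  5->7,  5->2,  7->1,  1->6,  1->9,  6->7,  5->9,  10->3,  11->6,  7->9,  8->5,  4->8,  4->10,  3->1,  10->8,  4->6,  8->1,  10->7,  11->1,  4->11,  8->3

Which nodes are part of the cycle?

1, 6, 7

DFS with gray/black marking from 7:
7 gray
  9 gray
  9 black
  1 gray
    1→9: 9 black — skip
    6 gray
      6→7: 7 is gray → back edge
Back edge closes the cycle 7 → 1 → 6 → 7; its vertices are {1, 6, 7}.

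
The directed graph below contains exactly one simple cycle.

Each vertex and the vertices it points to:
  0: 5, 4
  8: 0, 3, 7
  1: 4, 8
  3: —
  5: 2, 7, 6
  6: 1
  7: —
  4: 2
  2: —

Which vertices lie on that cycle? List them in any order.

0, 1, 5, 6, 8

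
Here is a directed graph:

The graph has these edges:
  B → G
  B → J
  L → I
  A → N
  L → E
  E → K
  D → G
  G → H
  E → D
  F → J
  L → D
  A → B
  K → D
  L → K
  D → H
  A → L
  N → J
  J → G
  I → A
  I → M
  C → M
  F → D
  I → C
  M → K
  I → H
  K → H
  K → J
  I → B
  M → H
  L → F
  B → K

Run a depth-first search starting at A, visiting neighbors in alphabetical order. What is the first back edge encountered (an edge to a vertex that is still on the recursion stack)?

I->A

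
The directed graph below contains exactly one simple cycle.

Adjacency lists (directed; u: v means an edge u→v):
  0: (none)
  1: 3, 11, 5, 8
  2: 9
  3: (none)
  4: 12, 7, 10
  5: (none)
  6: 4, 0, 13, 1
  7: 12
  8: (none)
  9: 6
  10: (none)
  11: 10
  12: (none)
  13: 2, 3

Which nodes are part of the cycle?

2, 6, 9, 13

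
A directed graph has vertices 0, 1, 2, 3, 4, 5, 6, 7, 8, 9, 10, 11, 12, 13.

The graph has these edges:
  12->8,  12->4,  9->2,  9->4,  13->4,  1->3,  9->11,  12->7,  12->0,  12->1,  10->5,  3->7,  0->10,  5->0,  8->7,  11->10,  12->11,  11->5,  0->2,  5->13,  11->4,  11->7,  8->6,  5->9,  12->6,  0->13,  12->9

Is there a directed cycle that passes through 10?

Yes

10 is on a cycle iff 10 can reach itself via ≥1 edge.
10 → 5 → 0 → 10 — yes.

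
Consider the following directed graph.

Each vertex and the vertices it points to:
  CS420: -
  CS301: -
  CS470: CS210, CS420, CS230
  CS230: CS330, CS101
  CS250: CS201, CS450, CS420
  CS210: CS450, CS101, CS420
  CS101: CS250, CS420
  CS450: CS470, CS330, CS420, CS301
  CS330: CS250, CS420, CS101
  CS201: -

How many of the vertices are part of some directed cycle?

7

A vertex is on a directed cycle iff it belongs to a strongly connected component of size ≥ 2 (or has a self-loop).
The vertices on cycles are {CS101, CS210, CS230, CS250, CS330, CS450, CS470} — 7 in total.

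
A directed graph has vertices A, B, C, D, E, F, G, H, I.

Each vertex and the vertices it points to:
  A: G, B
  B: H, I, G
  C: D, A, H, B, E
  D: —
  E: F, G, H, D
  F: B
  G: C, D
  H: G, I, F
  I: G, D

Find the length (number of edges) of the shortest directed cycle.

For each vertex v, BFS finds the shortest path from v back to v.
The shortest such closed walk is C → E → G → C, length 3.

3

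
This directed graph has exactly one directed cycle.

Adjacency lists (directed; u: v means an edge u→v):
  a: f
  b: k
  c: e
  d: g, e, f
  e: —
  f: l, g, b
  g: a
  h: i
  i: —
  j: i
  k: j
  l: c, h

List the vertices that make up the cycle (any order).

DFS with gray/black marking from f:
f gray
  l gray
    c gray
      e gray
      e black
    c black
    h gray
      i gray
      i black
    h black
  l black
  g gray
    a gray
      a→f: f is gray → back edge
Back edge closes the cycle f → g → a → f; its vertices are {a, f, g}.

a, f, g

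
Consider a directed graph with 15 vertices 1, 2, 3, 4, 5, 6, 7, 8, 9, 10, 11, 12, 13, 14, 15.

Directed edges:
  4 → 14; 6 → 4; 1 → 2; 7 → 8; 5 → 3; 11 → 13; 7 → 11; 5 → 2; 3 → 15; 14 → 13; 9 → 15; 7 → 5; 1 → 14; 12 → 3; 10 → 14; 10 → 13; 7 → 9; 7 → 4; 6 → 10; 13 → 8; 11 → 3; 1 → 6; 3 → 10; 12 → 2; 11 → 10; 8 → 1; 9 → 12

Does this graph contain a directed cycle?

Yes

DFS with white/gray/black marking, starting from 13:
13 gray
  8 gray
    1 gray
      14 gray
        14→13: 13 is gray → back edge
Back edge found, so a cycle exists: 13 → 8 → 1 → 14 → 13.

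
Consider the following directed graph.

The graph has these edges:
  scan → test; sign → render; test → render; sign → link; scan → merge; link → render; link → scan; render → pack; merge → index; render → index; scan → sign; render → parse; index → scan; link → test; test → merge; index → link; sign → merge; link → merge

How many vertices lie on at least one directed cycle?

7

A vertex is on a directed cycle iff it belongs to a strongly connected component of size ≥ 2 (or has a self-loop).
The vertices on cycles are {link, scan, sign, test, index, merge, render} — 7 in total.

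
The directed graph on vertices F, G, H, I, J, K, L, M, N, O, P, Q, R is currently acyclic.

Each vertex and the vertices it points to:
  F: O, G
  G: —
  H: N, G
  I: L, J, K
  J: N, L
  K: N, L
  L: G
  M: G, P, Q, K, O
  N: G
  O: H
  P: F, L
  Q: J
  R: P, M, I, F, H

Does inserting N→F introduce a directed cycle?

Yes

Adding N→F creates a cycle iff F can already reach N.
Path from F: F → O → H → N.
So F → … → N → F is a cycle.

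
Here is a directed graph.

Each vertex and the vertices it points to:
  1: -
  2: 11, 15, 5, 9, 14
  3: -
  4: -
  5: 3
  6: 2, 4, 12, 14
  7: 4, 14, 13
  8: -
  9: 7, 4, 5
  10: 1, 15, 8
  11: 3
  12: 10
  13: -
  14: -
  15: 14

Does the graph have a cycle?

DFS with white/gray/black marking, starting from 4:
4 gray
4 black
1 gray
1 black
2 gray
  11 gray
    3 gray
    3 black
  11 black
  15 gray
    14 gray
    14 black
  15 black
  5 gray
    5→3: 3 black — skip
  5 black
  9 gray
    7 gray
      7→4: 4 black — skip
      7→14: 14 black — skip
      13 gray
      13 black
    7 black
    9→4: 4 black — skip
    9→5: 5 black — skip
  9 black
  2→14: 14 black — skip
2 black
6 gray
  6→2: 2 black — skip
  6→4: 4 black — skip
  12 gray
    10 gray
      10→1: 1 black — skip
      10→15: 15 black — skip
      8 gray
      8 black
    10 black
  12 black
  6→14: 14 black — skip
6 black
Every edge goes to a white or black vertex — no back edge, so the graph is acyclic.

No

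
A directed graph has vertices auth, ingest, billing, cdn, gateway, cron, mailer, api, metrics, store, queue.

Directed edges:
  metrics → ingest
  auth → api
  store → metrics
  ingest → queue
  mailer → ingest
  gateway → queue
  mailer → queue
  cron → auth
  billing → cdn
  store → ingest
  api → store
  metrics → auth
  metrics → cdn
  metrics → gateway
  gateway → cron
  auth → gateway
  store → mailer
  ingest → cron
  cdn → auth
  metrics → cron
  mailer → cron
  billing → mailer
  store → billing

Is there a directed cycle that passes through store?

store is on a cycle iff store can reach itself via ≥1 edge.
store → metrics → auth → api → store — yes.

Yes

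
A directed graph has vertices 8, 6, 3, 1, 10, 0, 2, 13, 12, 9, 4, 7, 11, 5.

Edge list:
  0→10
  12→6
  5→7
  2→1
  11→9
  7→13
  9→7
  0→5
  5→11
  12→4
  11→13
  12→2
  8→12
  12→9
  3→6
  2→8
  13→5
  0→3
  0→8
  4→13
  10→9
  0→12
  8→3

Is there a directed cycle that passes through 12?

Yes

12 is on a cycle iff 12 can reach itself via ≥1 edge.
12 → 2 → 8 → 12 — yes.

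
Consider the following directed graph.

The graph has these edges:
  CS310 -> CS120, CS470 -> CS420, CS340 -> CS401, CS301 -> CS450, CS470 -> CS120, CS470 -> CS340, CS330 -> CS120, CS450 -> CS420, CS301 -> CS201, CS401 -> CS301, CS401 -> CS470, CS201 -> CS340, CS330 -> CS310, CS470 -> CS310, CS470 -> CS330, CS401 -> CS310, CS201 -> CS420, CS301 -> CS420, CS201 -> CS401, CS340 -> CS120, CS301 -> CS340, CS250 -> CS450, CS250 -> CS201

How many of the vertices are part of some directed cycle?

5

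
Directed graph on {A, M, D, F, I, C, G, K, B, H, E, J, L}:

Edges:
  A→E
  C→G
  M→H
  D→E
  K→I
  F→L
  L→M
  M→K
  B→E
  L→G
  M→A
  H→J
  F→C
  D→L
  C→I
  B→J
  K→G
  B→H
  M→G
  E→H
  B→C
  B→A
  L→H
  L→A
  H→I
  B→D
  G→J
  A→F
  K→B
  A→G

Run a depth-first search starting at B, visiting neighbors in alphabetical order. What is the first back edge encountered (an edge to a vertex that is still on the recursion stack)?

DFS from B (visiting neighbors in alphabetical order); mark gray on enter, black on exit:
B gray
  A gray
    E gray
      H gray
        I gray
        I black
        J gray
        J black
      H black
    E black
    F gray
      C gray
        G gray
          G→J: J black — skip
        G black
        C→I: I black — skip
      C black
      L gray
        L→A: A is gray → back edge
First back edge: L → A.

L->A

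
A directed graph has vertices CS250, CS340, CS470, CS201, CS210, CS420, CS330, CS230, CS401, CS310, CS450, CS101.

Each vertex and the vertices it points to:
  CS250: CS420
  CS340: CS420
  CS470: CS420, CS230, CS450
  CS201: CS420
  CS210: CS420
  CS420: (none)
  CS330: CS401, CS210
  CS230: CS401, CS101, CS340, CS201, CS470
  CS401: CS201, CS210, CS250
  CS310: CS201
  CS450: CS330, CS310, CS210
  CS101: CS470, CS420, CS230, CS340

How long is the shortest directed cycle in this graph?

2

For each vertex v, BFS finds the shortest path from v back to v.
The shortest such closed walk is CS230 → CS470 → CS230, length 2.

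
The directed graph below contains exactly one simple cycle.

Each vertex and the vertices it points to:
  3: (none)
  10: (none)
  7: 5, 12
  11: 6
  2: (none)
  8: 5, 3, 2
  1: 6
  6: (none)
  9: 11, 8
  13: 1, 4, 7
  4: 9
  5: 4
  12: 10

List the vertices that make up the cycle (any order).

4, 5, 8, 9

DFS with gray/black marking from 4:
4 gray
  9 gray
    11 gray
      6 gray
      6 black
    11 black
    8 gray
      5 gray
        5→4: 4 is gray → back edge
Back edge closes the cycle 4 → 9 → 8 → 5 → 4; its vertices are {4, 5, 8, 9}.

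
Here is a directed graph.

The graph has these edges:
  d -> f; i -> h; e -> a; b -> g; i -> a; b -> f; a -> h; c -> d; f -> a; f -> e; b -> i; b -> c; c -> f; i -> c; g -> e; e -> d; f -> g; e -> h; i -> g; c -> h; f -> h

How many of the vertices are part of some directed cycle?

A vertex is on a directed cycle iff it belongs to a strongly connected component of size ≥ 2 (or has a self-loop).
The vertices on cycles are {d, e, f, g} — 4 in total.

4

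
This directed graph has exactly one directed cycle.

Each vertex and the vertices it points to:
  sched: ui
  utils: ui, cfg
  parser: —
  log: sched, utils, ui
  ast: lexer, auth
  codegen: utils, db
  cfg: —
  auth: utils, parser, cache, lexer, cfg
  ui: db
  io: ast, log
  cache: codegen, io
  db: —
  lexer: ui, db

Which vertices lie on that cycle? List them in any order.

io, ast, auth, cache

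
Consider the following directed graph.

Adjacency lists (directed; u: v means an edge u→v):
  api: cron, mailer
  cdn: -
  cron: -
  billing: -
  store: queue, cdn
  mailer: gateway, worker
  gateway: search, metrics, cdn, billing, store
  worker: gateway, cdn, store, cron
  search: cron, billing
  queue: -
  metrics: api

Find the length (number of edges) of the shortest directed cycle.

4

For each vertex v, BFS finds the shortest path from v back to v.
The shortest such closed walk is mailer → gateway → metrics → api → mailer, length 4.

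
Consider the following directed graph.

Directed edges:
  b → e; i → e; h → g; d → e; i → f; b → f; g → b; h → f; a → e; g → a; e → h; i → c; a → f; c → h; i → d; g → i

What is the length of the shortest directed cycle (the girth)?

4

For each vertex v, BFS finds the shortest path from v back to v.
The shortest such closed walk is g → i → c → h → g, length 4.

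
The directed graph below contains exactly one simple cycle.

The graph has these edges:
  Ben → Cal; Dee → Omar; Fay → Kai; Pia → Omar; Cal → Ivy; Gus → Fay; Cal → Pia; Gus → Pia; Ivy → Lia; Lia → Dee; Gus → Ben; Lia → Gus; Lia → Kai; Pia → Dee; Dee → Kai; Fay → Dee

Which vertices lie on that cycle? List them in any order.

Ben, Cal, Gus, Ivy, Lia

DFS with gray/black marking from Gus:
Gus gray
  Ben gray
    Cal gray
      Ivy gray
        Lia gray
          Lia→Gus: Gus is gray → back edge
Back edge closes the cycle Gus → Ben → Cal → Ivy → Lia → Gus; its vertices are {Ben, Cal, Gus, Ivy, Lia}.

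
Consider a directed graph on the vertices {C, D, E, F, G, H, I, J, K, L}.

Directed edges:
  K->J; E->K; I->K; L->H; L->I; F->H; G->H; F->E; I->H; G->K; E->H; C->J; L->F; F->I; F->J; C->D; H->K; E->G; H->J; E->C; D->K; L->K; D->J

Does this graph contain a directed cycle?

DFS with white/gray/black marking, starting from E:
E gray
  K gray
    J gray
    J black
  K black
  H gray
    H→K: K black — skip
    H→J: J black — skip
  H black
  C gray
    C→J: J black — skip
    D gray
      D→K: K black — skip
      D→J: J black — skip
    D black
  C black
  G gray
    G→K: K black — skip
    G→H: H black — skip
  G black
E black
F gray
  F→E: E black — skip
  F→J: J black — skip
  F→H: H black — skip
  I gray
    I→H: H black — skip
    I→K: K black — skip
  I black
F black
L gray
  L→F: F black — skip
  L→K: K black — skip
  L→I: I black — skip
  L→H: H black — skip
L black
Every edge goes to a white or black vertex — no back edge, so the graph is acyclic.

No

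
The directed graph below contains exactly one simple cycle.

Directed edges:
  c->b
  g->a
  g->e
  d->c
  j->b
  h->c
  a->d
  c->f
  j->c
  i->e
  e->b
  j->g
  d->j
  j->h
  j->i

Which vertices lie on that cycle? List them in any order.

a, d, g, j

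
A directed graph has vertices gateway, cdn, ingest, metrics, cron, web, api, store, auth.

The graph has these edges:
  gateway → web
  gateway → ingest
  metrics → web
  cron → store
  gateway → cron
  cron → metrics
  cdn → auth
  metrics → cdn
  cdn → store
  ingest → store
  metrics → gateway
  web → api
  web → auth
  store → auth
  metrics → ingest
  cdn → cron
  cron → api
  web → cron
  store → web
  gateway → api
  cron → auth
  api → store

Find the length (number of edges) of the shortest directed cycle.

3

For each vertex v, BFS finds the shortest path from v back to v.
The shortest such closed walk is metrics → gateway → cron → metrics, length 3.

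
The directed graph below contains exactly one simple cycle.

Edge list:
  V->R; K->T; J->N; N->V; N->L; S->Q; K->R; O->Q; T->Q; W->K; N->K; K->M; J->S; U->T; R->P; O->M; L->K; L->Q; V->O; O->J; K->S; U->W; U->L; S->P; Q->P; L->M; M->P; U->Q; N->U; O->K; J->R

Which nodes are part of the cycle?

J, N, O, V

DFS with gray/black marking from N:
N gray
  L gray
    K gray
      T gray
        Q gray
          P gray
          P black
        Q black
      T black
      S gray
        S→P: P black — skip
        S→Q: Q black — skip
      S black
      M gray
        M→P: P black — skip
      M black
      R gray
        R→P: P black — skip
      R black
    K black
    L→M: M black — skip
    L→Q: Q black — skip
  L black
  N→K: K black — skip
  V gray
    O gray
      O→Q: Q black — skip
      O→K: K black — skip
      J gray
        J→R: R black — skip
        J→N: N is gray → back edge
Back edge closes the cycle N → V → O → J → N; its vertices are {J, N, O, V}.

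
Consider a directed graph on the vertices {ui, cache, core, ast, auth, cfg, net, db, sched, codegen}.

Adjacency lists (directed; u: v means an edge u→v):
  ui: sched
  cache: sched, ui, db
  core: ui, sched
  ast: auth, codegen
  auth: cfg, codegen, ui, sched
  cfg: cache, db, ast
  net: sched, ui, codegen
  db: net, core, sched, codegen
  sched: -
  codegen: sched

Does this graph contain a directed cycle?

DFS with white/gray/black marking, starting from cache:
cache gray
  sched gray
  sched black
  ui gray
    ui→sched: sched black — skip
  ui black
  db gray
    net gray
      net→sched: sched black — skip
      net→ui: ui black — skip
      codegen gray
        codegen→sched: sched black — skip
      codegen black
    net black
    core gray
      core→ui: ui black — skip
      core→sched: sched black — skip
    core black
    db→sched: sched black — skip
    db→codegen: codegen black — skip
  db black
cache black
ast gray
  auth gray
    cfg gray
      cfg→cache: cache black — skip
      cfg→db: db black — skip
      cfg→ast: ast is gray → back edge
Back edge found, so a cycle exists: ast → auth → cfg → ast.

Yes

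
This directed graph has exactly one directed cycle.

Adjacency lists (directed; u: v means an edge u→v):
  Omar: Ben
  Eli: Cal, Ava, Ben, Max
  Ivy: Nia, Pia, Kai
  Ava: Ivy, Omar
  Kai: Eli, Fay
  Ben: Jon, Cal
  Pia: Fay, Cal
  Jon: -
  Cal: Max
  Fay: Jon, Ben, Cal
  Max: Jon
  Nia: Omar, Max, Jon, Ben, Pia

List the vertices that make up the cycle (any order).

DFS with gray/black marking from Ava:
Ava gray
  Ivy gray
    Nia gray
      Omar gray
        Ben gray
          Jon gray
          Jon black
          Cal gray
            Max gray
              Max→Jon: Jon black — skip
            Max black
          Cal black
        Ben black
      Omar black
      Nia→Max: Max black — skip
      Nia→Jon: Jon black — skip
      Nia→Ben: Ben black — skip
      Pia gray
        Fay gray
          Fay→Jon: Jon black — skip
          Fay→Ben: Ben black — skip
          Fay→Cal: Cal black — skip
        Fay black
        Pia→Cal: Cal black — skip
      Pia black
    Nia black
    Ivy→Pia: Pia black — skip
    Kai gray
      Eli gray
        Eli→Cal: Cal black — skip
        Eli→Ava: Ava is gray → back edge
Back edge closes the cycle Ava → Ivy → Kai → Eli → Ava; its vertices are {Ava, Eli, Ivy, Kai}.

Ava, Eli, Ivy, Kai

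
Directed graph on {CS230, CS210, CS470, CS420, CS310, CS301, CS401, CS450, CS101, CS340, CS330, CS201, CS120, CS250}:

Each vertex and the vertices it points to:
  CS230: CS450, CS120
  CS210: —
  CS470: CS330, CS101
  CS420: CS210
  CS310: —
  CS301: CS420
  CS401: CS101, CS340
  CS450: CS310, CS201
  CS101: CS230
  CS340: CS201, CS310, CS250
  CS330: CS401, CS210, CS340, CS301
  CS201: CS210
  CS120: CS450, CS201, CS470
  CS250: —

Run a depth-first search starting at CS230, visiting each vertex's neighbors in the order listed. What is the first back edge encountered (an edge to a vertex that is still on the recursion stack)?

CS101→CS230

DFS from CS230 (visiting each vertex's neighbors in the order listed); mark gray on enter, black on exit:
CS230 gray
  CS450 gray
    CS310 gray
    CS310 black
    CS201 gray
      CS210 gray
      CS210 black
    CS201 black
  CS450 black
  CS120 gray
    CS120→CS450: CS450 black — skip
    CS120→CS201: CS201 black — skip
    CS470 gray
      CS330 gray
        CS401 gray
          CS101 gray
            CS101→CS230: CS230 is gray → back edge
First back edge: CS101 → CS230.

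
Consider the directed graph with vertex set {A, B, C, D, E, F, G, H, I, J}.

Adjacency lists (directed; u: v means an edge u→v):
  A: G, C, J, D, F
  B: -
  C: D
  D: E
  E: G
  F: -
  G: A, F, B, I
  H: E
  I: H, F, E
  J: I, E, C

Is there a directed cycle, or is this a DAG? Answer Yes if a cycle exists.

Yes

DFS with white/gray/black marking, starting from F:
F gray
F black
A gray
  G gray
    G→A: A is gray → back edge
Back edge found, so a cycle exists: A → G → A.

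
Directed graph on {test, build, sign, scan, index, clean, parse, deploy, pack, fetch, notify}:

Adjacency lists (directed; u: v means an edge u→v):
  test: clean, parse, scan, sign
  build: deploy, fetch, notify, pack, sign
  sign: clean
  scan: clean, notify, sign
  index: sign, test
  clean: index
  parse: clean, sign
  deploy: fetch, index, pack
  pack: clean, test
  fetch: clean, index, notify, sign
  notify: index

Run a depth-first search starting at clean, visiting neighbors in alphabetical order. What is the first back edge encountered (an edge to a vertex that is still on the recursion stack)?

DFS from clean (visiting neighbors in alphabetical order); mark gray on enter, black on exit:
clean gray
  index gray
    sign gray
      sign→clean: clean is gray → back edge
First back edge: sign → clean.

sign→clean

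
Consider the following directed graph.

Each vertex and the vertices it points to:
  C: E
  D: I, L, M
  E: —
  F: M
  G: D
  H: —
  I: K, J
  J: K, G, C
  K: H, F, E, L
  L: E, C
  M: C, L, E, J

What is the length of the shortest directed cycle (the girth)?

4

For each vertex v, BFS finds the shortest path from v back to v.
The shortest such closed walk is D → M → J → G → D, length 4.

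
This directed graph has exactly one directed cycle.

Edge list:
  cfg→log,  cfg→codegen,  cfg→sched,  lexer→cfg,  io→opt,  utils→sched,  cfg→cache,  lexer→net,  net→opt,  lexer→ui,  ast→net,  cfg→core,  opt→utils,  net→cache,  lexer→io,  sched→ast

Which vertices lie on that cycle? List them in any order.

ast, net, opt, sched, utils

DFS with gray/black marking from net:
net gray
  cache gray
  cache black
  opt gray
    utils gray
      sched gray
        ast gray
          ast→net: net is gray → back edge
Back edge closes the cycle net → opt → utils → sched → ast → net; its vertices are {ast, net, opt, sched, utils}.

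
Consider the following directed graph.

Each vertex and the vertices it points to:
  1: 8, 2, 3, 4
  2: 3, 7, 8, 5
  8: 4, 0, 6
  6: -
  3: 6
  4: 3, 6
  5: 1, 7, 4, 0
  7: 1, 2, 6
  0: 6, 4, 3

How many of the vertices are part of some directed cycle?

4

A vertex is on a directed cycle iff it belongs to a strongly connected component of size ≥ 2 (or has a self-loop).
The vertices on cycles are {1, 2, 5, 7} — 4 in total.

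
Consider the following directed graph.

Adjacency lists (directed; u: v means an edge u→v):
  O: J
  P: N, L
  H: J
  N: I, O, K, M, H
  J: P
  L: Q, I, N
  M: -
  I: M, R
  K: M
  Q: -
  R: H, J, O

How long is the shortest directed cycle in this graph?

For each vertex v, BFS finds the shortest path from v back to v.
The shortest such closed walk is P → N → H → J → P, length 4.

4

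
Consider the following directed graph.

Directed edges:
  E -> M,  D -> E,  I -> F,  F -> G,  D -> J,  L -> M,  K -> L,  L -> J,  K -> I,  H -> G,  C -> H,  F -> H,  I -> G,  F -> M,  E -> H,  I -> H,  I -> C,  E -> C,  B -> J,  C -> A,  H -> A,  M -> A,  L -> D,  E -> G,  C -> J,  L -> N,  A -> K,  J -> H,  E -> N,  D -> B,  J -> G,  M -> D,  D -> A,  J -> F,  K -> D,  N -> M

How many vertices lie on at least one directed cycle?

A vertex is on a directed cycle iff it belongs to a strongly connected component of size ≥ 2 (or has a self-loop).
The vertices on cycles are {A, B, C, D, E, F, H, I, J, K, L, M, N} — 13 in total.

13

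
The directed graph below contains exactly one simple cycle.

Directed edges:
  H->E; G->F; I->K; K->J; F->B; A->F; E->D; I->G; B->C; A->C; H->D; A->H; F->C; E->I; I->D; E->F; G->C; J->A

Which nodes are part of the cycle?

DFS with gray/black marking from H:
H gray
  D gray
  D black
  E gray
    E→D: D black — skip
    F gray
      C gray
      C black
      B gray
        B→C: C black — skip
      B black
    F black
    I gray
      K gray
        J gray
          A gray
            A→F: F black — skip
            A→H: H is gray → back edge
Back edge closes the cycle H → E → I → K → J → A → H; its vertices are {A, E, H, I, J, K}.

A, E, H, I, J, K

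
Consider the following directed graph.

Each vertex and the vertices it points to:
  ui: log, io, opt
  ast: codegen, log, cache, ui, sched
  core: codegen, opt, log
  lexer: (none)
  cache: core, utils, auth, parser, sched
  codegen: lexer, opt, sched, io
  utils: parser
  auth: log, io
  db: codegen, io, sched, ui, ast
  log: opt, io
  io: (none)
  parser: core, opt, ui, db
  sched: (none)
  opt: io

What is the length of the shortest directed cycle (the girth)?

4

For each vertex v, BFS finds the shortest path from v back to v.
The shortest such closed walk is cache → parser → db → ast → cache, length 4.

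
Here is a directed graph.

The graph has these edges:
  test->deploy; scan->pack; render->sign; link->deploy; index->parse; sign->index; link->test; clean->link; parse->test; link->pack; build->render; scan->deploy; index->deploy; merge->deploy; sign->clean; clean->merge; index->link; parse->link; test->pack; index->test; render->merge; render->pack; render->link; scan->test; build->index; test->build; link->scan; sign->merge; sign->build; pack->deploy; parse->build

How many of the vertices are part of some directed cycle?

A vertex is on a directed cycle iff it belongs to a strongly connected component of size ≥ 2 (or has a self-loop).
The vertices on cycles are {link, scan, sign, test, build, clean, index, parse, render} — 9 in total.

9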